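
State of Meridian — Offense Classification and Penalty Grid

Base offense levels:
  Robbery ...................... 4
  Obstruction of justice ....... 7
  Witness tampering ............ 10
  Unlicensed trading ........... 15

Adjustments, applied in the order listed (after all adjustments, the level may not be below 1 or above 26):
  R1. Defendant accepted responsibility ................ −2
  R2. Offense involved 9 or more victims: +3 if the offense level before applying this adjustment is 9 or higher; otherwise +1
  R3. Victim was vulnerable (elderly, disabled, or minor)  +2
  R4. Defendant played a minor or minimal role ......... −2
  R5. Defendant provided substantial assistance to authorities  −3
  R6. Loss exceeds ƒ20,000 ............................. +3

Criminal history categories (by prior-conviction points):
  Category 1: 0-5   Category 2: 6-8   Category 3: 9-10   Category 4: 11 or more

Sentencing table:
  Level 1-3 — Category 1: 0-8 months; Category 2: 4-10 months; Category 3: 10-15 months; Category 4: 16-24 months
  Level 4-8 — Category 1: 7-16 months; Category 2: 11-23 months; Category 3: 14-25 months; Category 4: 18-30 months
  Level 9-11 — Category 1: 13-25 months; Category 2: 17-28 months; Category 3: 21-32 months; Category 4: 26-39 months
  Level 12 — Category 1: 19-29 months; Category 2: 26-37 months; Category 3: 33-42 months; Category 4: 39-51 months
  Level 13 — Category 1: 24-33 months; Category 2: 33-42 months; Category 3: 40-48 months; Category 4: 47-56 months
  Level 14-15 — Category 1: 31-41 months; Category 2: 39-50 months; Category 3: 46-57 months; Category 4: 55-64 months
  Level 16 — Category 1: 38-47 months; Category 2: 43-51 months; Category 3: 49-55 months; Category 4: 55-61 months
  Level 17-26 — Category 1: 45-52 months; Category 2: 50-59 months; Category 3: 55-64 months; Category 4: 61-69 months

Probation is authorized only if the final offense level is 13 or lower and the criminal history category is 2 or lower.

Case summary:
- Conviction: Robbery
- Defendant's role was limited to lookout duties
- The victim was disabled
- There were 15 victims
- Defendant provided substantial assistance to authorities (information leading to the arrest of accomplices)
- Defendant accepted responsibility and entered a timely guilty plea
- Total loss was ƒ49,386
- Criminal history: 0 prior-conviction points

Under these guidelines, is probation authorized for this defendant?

Yes

Base offense level for robbery: 4.
R1 applies: 4 − 2 = 2.
R2 applies (level before this adjustment is 2 < 9, so +1): 2 + 1 = 3.
R3 applies: 3 + 2 = 5.
R4 applies: 5 − 2 = 3.
R5 applies: 3 − 3 = 0.
R6 applies: 0 + 3 = 3.
Final offense level: 3.
Criminal history: 0 prior points → Category 1 (0-5).
Level 3 falls in the 1-3 band.
Grid: Level 1-3 × Category 1 = 0-8 months.
Probation check: level 3 ≤ 13 and category 1 ≤ 2 → eligible.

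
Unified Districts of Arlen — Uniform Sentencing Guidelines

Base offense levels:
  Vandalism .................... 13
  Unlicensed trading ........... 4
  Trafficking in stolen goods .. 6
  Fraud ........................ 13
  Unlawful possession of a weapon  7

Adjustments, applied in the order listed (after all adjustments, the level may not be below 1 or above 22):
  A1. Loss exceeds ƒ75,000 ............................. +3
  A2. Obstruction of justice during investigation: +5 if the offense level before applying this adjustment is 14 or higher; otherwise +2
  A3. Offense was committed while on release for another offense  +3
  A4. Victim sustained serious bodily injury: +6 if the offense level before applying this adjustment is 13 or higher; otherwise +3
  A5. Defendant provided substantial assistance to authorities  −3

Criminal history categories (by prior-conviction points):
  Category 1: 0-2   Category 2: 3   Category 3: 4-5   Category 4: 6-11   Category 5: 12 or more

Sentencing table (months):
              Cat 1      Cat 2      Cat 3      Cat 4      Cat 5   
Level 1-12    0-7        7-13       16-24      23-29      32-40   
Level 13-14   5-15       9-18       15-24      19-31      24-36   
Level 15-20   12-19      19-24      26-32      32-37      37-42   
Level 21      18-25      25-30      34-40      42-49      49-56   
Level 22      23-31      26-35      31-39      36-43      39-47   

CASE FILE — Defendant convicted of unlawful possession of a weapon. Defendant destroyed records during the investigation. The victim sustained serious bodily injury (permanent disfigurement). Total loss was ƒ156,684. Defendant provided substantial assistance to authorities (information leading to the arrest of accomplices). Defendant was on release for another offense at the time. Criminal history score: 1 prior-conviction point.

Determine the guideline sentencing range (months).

12-19 months

Base offense level for unlawful possession of a weapon: 7.
A1 applies: 7 + 3 = 10.
A2 applies (level before this adjustment is 10 < 14, so +2): 10 + 2 = 12.
A3 applies: 12 + 3 = 15.
A4 applies (level before this adjustment is 15 ≥ 13, so +6): 15 + 6 = 21.
A5 applies: 21 − 3 = 18.
Final offense level: 18.
Criminal history: 1 prior point → Category 1 (0-2).
Level 18 falls in the 15-20 band.
Grid: Level 15-20 × Category 1 = 12-19 months.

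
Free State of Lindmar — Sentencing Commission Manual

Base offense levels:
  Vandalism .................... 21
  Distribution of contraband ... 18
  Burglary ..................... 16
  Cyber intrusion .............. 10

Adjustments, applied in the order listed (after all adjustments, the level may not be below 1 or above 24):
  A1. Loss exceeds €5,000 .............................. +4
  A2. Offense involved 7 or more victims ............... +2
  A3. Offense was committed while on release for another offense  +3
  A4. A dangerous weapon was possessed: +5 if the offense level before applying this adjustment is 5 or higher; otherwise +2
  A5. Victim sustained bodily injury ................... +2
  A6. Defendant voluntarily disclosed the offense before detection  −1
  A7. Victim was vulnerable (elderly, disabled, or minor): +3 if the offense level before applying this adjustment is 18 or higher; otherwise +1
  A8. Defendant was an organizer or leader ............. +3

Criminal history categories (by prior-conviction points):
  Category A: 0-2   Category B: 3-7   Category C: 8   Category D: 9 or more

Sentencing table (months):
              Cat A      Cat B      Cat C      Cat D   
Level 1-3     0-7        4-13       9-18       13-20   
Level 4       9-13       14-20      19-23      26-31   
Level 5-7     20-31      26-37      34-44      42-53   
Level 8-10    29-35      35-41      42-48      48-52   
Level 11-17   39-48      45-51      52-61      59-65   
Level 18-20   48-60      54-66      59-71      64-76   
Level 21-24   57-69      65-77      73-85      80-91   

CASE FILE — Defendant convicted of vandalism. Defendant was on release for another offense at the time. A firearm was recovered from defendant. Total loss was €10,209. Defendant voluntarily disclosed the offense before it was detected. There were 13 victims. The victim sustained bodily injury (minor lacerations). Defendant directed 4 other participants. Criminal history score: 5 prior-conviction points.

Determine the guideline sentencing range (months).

65-77 months

Base offense level for vandalism: 21.
A1 applies: 21 + 4 = 25.
A2 applies: 25 + 2 = 27.
A3 applies: 27 + 3 = 30.
A4 applies (level before this adjustment is 30 ≥ 5, so +5): 30 + 5 = 35.
A5 applies: 35 + 2 = 37.
A6 applies: 37 − 1 = 36.
A8 applies: 36 + 3 = 39.
Level 39 exceeds the maximum of 24; capped at 24.
Final offense level: 24.
Criminal history: 5 prior points → Category B (3-7).
Level 24 falls in the 21-24 band.
Grid: Level 21-24 × Category B = 65-77 months.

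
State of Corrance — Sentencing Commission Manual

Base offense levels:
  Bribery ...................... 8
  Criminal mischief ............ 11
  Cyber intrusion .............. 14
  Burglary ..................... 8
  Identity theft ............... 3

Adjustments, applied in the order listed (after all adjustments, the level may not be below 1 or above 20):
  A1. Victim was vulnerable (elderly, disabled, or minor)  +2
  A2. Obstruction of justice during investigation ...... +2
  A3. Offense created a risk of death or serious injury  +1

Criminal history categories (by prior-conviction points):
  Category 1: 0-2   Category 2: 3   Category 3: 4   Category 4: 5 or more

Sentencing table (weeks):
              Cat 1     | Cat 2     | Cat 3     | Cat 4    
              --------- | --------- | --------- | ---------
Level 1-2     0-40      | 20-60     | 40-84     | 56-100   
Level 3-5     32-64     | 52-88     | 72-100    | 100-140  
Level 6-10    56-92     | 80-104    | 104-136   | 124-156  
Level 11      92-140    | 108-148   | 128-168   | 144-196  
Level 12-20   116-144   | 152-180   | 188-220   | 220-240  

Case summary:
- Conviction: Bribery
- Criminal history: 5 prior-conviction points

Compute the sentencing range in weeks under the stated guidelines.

124-156 weeks

Base offense level for bribery: 8.
Final offense level: 8.
Criminal history: 5 prior points → Category 4 (5+).
Level 8 falls in the 6-10 band.
Grid: Level 6-10 × Category 4 = 124-156 weeks.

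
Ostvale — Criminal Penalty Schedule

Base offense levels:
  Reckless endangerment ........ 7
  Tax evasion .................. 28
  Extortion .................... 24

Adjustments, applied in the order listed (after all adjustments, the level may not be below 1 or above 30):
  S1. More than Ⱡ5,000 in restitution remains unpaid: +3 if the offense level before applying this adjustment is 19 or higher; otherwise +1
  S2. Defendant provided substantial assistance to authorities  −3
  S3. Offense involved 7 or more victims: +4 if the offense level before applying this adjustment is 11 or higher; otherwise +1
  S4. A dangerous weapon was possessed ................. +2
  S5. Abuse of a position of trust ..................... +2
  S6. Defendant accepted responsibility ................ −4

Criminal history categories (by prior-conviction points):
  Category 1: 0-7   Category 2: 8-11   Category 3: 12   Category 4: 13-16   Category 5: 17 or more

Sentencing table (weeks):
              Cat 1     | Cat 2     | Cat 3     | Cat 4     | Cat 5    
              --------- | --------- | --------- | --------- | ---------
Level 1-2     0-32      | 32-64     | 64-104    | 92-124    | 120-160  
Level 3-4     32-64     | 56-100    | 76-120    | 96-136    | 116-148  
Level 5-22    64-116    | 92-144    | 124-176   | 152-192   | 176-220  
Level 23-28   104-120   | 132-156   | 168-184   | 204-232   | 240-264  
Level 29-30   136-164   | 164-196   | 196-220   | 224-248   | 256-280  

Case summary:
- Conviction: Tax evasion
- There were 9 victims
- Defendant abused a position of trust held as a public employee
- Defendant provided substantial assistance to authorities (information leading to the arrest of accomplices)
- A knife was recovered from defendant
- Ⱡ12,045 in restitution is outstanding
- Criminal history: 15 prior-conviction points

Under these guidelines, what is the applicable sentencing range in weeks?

Base offense level for tax evasion: 28.
S1 applies (level before this adjustment is 28 ≥ 19, so +3): 28 + 3 = 31.
S2 applies: 31 − 3 = 28.
S3 applies (level before this adjustment is 28 ≥ 11, so +4): 28 + 4 = 32.
S4 applies: 32 + 2 = 34.
S5 applies: 34 + 2 = 36.
Level 36 exceeds the maximum of 30; capped at 30.
Final offense level: 30.
Criminal history: 15 prior points → Category 4 (13-16).
Level 30 falls in the 29-30 band.
Grid: Level 29-30 × Category 4 = 224-248 weeks.

224-248 weeks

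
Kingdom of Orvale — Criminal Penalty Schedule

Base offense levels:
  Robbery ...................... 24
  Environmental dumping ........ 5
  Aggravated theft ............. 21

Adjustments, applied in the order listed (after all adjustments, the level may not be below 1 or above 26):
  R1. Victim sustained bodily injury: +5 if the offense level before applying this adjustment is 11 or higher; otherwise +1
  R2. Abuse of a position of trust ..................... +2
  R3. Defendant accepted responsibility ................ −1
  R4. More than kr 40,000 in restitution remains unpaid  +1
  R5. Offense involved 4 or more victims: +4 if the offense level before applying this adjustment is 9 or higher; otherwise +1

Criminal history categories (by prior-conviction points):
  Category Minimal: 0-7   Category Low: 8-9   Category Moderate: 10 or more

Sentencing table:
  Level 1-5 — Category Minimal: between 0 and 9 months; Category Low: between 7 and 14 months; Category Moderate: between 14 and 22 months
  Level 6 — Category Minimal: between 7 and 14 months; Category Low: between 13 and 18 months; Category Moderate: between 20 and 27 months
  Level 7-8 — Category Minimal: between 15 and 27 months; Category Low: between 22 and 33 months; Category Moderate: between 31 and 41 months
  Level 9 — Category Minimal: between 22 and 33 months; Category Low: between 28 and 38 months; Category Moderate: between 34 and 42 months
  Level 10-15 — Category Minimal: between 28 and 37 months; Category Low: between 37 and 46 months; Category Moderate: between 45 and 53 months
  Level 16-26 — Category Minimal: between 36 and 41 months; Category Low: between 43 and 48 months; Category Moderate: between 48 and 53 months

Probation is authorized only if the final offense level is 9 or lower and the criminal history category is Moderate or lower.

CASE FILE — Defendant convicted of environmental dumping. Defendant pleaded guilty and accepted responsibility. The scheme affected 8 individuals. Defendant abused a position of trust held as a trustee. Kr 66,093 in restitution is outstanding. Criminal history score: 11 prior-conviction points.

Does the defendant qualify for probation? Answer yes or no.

Base offense level for environmental dumping: 5.
R2 applies: 5 + 2 = 7.
R3 applies: 7 − 1 = 6.
R4 applies: 6 + 1 = 7.
R5 applies (level before this adjustment is 7 < 9, so +1): 7 + 1 = 8.
Final offense level: 8.
Criminal history: 11 prior points → Category Moderate (10+).
Level 8 falls in the 7-8 band.
Grid: Level 7-8 × Category Moderate = 31-41 months.
Probation check: level 8 ≤ 9 and category Moderate ≤ Moderate → eligible.

Yes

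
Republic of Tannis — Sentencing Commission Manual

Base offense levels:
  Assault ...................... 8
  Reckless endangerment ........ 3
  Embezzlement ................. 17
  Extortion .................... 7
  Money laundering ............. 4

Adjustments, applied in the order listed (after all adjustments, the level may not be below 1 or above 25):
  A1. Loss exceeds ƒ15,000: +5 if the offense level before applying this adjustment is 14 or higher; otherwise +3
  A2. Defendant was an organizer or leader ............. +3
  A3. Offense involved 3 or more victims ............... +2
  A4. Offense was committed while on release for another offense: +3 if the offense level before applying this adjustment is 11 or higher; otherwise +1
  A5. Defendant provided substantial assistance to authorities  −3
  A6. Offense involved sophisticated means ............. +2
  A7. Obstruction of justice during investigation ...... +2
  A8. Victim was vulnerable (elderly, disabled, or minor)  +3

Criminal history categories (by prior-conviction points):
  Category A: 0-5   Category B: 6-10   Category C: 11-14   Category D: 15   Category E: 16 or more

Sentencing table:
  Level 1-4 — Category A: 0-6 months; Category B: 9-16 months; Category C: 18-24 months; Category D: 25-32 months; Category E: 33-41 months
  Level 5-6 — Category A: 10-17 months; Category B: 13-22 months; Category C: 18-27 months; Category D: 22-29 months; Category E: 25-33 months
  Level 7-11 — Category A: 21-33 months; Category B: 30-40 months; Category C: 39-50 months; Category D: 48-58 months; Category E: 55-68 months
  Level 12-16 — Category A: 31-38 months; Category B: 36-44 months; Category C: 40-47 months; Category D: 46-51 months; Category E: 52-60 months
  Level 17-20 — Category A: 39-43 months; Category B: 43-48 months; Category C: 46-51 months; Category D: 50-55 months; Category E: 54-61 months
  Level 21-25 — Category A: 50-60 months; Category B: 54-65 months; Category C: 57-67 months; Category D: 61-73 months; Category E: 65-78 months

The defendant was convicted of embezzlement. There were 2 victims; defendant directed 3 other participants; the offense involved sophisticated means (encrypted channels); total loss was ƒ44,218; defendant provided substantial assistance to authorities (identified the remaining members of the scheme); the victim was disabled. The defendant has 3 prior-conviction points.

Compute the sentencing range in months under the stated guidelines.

50-60 months

Base offense level for embezzlement: 17.
A1 applies (level before this adjustment is 17 ≥ 14, so +5): 17 + 5 = 22.
A2 applies: 22 + 3 = 25.
A5 applies: 25 − 3 = 22.
A6 applies: 22 + 2 = 24.
A7 does not apply.
A8 applies: 24 + 3 = 27.
Level 27 exceeds the maximum of 25; capped at 25.
Final offense level: 25.
Criminal history: 3 prior points → Category A (0-5).
Level 25 falls in the 21-25 band.
Grid: Level 21-25 × Category A = 50-60 months.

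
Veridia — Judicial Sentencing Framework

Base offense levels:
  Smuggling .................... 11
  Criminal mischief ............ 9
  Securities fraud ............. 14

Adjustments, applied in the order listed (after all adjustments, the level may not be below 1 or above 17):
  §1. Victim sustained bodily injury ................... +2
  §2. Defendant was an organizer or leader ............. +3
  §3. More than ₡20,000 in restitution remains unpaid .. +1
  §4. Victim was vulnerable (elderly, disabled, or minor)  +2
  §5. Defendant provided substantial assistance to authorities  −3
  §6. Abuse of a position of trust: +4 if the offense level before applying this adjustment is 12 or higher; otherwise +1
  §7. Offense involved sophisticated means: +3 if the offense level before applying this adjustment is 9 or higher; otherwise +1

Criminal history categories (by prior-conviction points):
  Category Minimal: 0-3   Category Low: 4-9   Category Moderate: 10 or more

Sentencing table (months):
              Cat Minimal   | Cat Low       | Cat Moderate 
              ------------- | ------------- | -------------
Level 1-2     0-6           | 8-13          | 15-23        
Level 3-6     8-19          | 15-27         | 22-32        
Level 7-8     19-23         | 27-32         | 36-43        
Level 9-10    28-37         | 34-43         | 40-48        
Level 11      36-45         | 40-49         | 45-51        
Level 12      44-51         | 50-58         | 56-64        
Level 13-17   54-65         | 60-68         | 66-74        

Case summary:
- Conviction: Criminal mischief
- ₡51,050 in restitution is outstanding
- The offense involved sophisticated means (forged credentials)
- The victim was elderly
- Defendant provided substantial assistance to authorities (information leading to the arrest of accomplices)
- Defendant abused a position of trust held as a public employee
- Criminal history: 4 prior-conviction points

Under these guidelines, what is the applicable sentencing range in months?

60-68 months

Base offense level for criminal mischief: 9.
§3 applies: 9 + 1 = 10.
§4 applies: 10 + 2 = 12.
§5 applies: 12 − 3 = 9.
§6 applies (level before this adjustment is 9 < 12, so +1): 9 + 1 = 10.
§7 applies (level before this adjustment is 10 ≥ 9, so +3): 10 + 3 = 13.
Final offense level: 13.
Criminal history: 4 prior points → Category Low (4-9).
Level 13 falls in the 13-17 band.
Grid: Level 13-17 × Category Low = 60-68 months.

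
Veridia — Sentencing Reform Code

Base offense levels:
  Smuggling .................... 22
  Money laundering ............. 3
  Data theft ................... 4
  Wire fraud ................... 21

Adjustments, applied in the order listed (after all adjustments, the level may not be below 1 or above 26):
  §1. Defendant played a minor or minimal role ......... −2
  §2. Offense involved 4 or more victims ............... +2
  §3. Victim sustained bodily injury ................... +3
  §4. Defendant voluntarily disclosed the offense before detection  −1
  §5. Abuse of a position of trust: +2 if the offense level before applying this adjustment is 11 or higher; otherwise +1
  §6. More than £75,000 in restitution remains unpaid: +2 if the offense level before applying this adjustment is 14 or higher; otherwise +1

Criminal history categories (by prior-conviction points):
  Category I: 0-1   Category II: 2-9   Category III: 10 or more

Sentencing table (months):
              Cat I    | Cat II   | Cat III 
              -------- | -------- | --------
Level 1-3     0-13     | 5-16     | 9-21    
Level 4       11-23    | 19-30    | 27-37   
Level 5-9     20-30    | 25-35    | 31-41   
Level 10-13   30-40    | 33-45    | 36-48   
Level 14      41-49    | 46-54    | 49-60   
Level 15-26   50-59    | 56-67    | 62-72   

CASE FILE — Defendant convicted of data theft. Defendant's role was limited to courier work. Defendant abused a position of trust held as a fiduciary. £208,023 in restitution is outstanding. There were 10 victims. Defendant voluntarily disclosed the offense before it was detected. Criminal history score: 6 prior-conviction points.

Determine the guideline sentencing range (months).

Base offense level for data theft: 4.
§1 applies: 4 − 2 = 2.
§2 applies: 2 + 2 = 4.
§4 applies: 4 − 1 = 3.
§5 applies (level before this adjustment is 3 < 11, so +1): 3 + 1 = 4.
§6 applies (level before this adjustment is 4 < 14, so +1): 4 + 1 = 5.
Final offense level: 5.
Criminal history: 6 prior points → Category II (2-9).
Level 5 falls in the 5-9 band.
Grid: Level 5-9 × Category II = 25-35 months.

25-35 months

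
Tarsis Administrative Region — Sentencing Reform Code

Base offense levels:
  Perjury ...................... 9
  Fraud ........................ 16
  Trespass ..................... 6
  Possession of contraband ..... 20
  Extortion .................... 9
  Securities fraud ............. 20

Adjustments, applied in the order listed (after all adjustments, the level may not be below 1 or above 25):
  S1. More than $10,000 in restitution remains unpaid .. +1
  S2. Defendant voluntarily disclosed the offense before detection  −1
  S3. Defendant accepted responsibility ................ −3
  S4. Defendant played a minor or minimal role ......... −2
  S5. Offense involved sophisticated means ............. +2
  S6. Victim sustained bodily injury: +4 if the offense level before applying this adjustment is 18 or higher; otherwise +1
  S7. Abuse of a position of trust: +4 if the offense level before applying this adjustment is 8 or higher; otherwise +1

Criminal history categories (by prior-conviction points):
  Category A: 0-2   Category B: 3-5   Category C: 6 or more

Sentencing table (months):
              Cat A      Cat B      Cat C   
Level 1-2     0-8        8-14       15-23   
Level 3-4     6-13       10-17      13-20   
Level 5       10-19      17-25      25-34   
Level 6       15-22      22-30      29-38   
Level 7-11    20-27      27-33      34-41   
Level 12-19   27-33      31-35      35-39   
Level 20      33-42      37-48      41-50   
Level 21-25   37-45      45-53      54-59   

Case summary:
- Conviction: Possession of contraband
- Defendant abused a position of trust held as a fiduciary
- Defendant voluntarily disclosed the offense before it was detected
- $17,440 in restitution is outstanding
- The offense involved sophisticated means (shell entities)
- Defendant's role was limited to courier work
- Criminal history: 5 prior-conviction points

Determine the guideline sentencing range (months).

45-53 months

Base offense level for possession of contraband: 20.
S1 applies: 20 + 1 = 21.
S2 applies: 21 − 1 = 20.
S3 does not apply.
S4 applies: 20 − 2 = 18.
S5 applies: 18 + 2 = 20.
S6 does not apply.
S7 applies (level before this adjustment is 20 ≥ 8, so +4): 20 + 4 = 24.
Final offense level: 24.
Criminal history: 5 prior points → Category B (3-5).
Level 24 falls in the 21-25 band.
Grid: Level 21-25 × Category B = 45-53 months.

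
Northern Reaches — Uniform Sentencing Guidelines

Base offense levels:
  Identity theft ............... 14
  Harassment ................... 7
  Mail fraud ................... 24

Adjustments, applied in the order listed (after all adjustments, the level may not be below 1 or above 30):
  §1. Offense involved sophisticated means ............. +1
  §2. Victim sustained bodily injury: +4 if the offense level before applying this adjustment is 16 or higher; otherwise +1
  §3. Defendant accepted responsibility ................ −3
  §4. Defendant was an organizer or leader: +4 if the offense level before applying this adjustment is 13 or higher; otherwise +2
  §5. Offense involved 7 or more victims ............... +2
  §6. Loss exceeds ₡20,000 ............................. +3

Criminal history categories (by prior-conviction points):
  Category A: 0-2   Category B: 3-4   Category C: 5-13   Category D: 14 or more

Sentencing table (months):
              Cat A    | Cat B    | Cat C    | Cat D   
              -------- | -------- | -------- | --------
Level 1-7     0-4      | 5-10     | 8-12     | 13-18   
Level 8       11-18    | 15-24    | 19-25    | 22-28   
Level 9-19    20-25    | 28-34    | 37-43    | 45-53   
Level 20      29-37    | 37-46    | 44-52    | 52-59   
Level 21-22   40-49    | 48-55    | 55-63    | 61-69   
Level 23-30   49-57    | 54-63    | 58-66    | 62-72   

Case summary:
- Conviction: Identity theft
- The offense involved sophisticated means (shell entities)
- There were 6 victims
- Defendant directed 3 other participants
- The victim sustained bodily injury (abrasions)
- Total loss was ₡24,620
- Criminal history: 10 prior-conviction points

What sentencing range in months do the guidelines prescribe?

Base offense level for identity theft: 14.
§1 applies: 14 + 1 = 15.
§2 applies (level before this adjustment is 15 < 16, so +1): 15 + 1 = 16.
§3 does not apply.
§4 applies (level before this adjustment is 16 ≥ 13, so +4): 16 + 4 = 20.
§6 applies: 20 + 3 = 23.
Final offense level: 23.
Criminal history: 10 prior points → Category C (5-13).
Level 23 falls in the 23-30 band.
Grid: Level 23-30 × Category C = 58-66 months.

58-66 months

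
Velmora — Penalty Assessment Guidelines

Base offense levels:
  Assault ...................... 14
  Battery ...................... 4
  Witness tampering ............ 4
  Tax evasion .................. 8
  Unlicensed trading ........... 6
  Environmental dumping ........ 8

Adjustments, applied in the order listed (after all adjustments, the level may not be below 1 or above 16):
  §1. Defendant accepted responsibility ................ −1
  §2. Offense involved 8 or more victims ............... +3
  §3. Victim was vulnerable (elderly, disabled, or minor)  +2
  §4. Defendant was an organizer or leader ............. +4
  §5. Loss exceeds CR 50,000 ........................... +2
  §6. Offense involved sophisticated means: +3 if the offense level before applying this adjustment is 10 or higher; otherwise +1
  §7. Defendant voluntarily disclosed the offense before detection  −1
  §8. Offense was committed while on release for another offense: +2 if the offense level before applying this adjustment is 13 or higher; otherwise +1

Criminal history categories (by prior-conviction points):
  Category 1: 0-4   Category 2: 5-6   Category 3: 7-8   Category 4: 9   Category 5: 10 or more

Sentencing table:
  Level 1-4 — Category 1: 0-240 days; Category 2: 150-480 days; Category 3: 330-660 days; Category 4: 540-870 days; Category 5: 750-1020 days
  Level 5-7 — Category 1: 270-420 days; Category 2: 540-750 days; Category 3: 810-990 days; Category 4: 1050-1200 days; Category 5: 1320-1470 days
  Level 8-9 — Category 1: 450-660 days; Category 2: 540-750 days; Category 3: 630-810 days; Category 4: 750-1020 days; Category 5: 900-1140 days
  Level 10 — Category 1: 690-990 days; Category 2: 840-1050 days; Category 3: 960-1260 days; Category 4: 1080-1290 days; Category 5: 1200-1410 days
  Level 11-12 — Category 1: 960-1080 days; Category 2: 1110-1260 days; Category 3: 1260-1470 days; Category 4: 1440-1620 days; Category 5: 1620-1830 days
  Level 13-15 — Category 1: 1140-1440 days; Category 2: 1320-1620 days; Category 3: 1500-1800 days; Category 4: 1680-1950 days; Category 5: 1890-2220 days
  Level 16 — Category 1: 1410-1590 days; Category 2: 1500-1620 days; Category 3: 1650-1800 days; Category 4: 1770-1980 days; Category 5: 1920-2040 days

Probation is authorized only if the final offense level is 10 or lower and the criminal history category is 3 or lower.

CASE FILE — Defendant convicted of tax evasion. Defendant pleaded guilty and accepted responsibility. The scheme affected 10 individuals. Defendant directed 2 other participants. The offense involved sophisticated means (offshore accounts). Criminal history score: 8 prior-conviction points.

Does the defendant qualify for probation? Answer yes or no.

Base offense level for tax evasion: 8.
§1 applies: 8 − 1 = 7.
§2 applies: 7 + 3 = 10.
§4 applies: 10 + 4 = 14.
§5 does not apply.
§6 applies (level before this adjustment is 14 ≥ 10, so +3): 14 + 3 = 17.
§8 does not apply.
Level 17 exceeds the maximum of 16; capped at 16.
Final offense level: 16.
Criminal history: 8 prior points → Category 3 (7-8).
Level 16 falls in the 16 band.
Grid: Level 16 × Category 3 = 1650-1800 days.
Probation check: level 16 > 10 and category 3 ≤ 3 → not eligible.

No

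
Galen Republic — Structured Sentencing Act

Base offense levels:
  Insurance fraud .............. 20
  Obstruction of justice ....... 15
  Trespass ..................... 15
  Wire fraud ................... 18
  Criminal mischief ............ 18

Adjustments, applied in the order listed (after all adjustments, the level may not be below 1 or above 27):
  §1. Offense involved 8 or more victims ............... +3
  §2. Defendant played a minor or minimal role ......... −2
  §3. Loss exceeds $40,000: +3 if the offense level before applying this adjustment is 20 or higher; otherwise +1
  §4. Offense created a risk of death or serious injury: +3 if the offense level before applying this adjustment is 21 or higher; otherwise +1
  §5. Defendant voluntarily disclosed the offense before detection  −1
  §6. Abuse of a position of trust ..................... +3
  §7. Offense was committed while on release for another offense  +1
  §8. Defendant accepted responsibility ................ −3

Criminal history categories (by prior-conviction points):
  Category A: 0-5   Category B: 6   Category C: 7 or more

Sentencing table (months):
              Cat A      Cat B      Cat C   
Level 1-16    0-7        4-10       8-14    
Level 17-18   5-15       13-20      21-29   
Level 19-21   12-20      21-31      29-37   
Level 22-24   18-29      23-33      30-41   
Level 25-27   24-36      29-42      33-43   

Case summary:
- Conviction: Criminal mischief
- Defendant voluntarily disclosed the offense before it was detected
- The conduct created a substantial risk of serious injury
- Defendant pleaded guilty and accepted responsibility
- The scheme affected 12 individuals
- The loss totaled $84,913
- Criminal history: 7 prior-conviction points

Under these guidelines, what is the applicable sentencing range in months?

30-41 months

Base offense level for criminal mischief: 18.
§1 applies: 18 + 3 = 21.
§3 applies (level before this adjustment is 21 ≥ 20, so +3): 21 + 3 = 24.
§4 applies (level before this adjustment is 24 ≥ 21, so +3): 24 + 3 = 27.
§5 applies: 27 − 1 = 26.
§8 applies: 26 − 3 = 23.
Final offense level: 23.
Criminal history: 7 prior points → Category C (7+).
Level 23 falls in the 22-24 band.
Grid: Level 22-24 × Category C = 30-41 months.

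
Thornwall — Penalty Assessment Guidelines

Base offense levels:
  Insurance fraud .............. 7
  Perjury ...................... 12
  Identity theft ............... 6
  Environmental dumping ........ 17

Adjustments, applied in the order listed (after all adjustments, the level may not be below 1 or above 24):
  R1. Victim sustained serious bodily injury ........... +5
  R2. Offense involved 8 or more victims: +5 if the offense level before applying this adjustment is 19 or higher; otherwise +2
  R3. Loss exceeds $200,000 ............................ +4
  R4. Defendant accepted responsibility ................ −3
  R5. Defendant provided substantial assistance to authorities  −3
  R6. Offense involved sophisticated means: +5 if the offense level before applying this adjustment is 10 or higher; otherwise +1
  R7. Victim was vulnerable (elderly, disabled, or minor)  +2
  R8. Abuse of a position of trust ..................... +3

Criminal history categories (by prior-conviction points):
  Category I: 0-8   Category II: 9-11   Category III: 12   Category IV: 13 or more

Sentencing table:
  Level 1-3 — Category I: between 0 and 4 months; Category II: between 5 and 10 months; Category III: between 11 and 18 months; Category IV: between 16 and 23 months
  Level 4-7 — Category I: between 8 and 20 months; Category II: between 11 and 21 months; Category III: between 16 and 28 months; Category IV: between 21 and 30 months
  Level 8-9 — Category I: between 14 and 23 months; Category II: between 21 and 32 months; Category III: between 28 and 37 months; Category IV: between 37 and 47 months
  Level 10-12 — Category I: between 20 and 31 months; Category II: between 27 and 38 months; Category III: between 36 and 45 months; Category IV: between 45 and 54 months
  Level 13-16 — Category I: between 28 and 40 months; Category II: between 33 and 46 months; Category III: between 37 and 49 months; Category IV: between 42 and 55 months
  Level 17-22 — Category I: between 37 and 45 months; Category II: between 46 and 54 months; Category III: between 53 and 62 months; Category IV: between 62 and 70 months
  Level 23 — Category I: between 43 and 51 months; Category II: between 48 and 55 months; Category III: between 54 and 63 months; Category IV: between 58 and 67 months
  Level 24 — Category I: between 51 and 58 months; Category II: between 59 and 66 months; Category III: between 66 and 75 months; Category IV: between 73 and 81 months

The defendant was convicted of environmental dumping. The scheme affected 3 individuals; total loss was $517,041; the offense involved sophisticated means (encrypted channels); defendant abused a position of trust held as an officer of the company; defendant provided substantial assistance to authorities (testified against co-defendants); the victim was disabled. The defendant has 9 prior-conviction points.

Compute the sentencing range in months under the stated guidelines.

Base offense level for environmental dumping: 17.
R1 does not apply.
R3 applies: 17 + 4 = 21.
R4 does not apply.
R5 applies: 21 − 3 = 18.
R6 applies (level before this adjustment is 18 ≥ 10, so +5): 18 + 5 = 23.
R7 applies: 23 + 2 = 25.
R8 applies: 25 + 3 = 28.
Level 28 exceeds the maximum of 24; capped at 24.
Final offense level: 24.
Criminal history: 9 prior points → Category II (9-11).
Level 24 falls in the 24 band.
Grid: Level 24 × Category II = 59-66 months.

59-66 months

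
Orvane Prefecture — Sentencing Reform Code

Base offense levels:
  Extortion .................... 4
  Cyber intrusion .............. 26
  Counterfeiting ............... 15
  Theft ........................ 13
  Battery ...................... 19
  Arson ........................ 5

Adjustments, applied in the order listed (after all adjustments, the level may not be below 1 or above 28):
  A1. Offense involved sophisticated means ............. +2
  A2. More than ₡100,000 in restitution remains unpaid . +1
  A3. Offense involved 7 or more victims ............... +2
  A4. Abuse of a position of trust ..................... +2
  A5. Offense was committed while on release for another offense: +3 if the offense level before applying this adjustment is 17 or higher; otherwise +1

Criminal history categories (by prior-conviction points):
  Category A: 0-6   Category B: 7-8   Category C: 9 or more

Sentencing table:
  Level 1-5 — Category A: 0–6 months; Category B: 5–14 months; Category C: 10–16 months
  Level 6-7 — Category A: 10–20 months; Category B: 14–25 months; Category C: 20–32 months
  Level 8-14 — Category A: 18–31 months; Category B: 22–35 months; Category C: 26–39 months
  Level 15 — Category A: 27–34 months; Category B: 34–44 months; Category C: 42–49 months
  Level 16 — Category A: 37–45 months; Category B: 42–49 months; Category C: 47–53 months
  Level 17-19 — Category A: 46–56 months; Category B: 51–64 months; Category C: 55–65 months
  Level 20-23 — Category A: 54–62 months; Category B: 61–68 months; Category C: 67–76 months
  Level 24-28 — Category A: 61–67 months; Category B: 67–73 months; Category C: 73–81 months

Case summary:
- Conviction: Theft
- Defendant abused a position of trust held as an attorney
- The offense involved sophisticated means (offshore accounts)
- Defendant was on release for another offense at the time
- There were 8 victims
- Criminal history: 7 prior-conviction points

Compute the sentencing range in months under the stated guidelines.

Base offense level for theft: 13.
A1 applies: 13 + 2 = 15.
A3 applies: 15 + 2 = 17.
A4 applies: 17 + 2 = 19.
A5 applies (level before this adjustment is 19 ≥ 17, so +3): 19 + 3 = 22.
Final offense level: 22.
Criminal history: 7 prior points → Category B (7-8).
Level 22 falls in the 20-23 band.
Grid: Level 20-23 × Category B = 61-68 months.

61-68 months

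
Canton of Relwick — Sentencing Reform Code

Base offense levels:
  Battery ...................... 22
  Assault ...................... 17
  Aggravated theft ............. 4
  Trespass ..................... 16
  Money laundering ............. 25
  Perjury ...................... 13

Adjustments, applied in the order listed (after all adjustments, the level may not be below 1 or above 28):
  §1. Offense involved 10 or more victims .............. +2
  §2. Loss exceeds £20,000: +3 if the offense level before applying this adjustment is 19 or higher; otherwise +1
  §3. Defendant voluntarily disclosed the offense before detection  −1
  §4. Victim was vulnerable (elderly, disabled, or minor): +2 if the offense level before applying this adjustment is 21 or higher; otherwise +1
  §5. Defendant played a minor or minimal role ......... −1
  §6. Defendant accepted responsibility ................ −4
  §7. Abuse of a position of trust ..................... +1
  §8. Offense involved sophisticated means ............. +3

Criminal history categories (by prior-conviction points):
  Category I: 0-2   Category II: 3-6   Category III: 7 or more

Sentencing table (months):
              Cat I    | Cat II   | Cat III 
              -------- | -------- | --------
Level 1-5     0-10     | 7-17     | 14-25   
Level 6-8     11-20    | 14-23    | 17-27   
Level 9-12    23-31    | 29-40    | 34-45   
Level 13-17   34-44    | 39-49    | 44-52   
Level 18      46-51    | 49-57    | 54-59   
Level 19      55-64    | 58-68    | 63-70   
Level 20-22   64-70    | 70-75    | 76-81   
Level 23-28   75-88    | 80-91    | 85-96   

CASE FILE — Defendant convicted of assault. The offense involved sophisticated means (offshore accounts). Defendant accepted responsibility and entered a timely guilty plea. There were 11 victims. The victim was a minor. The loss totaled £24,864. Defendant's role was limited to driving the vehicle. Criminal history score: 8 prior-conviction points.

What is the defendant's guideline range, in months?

76-81 months

Base offense level for assault: 17.
§1 applies: 17 + 2 = 19.
§2 applies (level before this adjustment is 19 ≥ 19, so +3): 19 + 3 = 22.
§3 does not apply.
§4 applies (level before this adjustment is 22 ≥ 21, so +2): 22 + 2 = 24.
§5 applies: 24 − 1 = 23.
§6 applies: 23 − 4 = 19.
§8 applies: 19 + 3 = 22.
Final offense level: 22.
Criminal history: 8 prior points → Category III (7+).
Level 22 falls in the 20-22 band.
Grid: Level 20-22 × Category III = 76-81 months.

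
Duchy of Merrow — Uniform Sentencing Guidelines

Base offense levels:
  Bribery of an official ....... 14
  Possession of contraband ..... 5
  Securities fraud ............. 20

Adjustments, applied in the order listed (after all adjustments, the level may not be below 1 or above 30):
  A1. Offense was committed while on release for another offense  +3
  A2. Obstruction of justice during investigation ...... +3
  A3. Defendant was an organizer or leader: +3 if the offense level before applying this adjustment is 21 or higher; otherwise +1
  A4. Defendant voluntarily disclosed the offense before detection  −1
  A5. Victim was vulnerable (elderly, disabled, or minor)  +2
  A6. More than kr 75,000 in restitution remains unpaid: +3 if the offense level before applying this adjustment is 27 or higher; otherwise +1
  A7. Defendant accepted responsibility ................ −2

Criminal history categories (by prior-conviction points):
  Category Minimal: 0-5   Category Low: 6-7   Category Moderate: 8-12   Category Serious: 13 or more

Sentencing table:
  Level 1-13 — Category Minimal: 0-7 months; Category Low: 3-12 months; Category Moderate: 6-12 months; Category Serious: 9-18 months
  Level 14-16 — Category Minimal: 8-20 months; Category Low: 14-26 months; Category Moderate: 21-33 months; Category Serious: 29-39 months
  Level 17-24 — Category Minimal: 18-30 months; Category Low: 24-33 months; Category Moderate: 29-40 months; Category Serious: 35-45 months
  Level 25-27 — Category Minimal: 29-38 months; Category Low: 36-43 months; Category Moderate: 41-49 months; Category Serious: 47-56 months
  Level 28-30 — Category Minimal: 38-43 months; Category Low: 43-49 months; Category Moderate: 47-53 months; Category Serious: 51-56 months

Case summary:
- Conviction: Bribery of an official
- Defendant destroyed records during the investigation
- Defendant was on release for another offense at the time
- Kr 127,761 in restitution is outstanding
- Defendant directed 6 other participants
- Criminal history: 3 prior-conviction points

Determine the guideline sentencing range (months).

18-30 months

Base offense level for bribery of an official: 14.
A1 applies: 14 + 3 = 17.
A2 applies: 17 + 3 = 20.
A3 applies (level before this adjustment is 20 < 21, so +1): 20 + 1 = 21.
A4 does not apply.
A6 applies (level before this adjustment is 21 < 27, so +1): 21 + 1 = 22.
A7 does not apply.
Final offense level: 22.
Criminal history: 3 prior points → Category Minimal (0-5).
Level 22 falls in the 17-24 band.
Grid: Level 17-24 × Category Minimal = 18-30 months.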